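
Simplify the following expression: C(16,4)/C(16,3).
13/4

C(n,k+1)/C(n,k) = (n−k)/(k+1). Here (16−3)/(3+1) = 13/4 = 13/4.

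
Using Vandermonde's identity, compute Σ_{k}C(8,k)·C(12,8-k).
125,970

Reasoning: = C(8+12,8) = C(20,8) = 125,970.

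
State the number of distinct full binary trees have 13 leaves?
208,012

Working:
Using the Catalan number formula: C_n = C(2n, n) / (n+1)
C_12 = C(24, 12) / (12+1)
     = 2704156 / 13
     = 208,012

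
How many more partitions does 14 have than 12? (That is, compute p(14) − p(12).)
58

Explanation: Pentagonal recurrence p(n) = p(n−1) + p(n−2) − p(n−5) − p(n−7) + …: p(14) = p(13) + p(12) − p(9) − p(7) + p(2) = 101 + 77 − 30 − 15 + 2 = 135.
p(12) = p(11) + p(10) − p(7) − p(5) + p(0) = 56 + 42 − 15 − 7 + 1 = 77.
Difference = 135 − 77 = 58.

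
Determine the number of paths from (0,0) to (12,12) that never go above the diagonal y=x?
Counted by the Catalan number C_12: C_12 = C(24,12)/(12+1) = 2,704,156/13 = 208,012.

Answer: 208,012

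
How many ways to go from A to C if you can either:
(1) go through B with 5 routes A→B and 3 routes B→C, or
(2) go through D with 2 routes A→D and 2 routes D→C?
19

Explanation: Route via B: 5×3=15. Route via D: 2×2=4. Total: 19.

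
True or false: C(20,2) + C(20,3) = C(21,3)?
Pascal's identity C(n,k) + C(n,k+1) = C(n+1,k+1): 190 + 1,140 = 1,330 = C(21,3).
Final answer: True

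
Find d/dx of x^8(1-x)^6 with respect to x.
8x^7(1-x)^6 - 6x^8(1-x)^5

Reasoning: Product rule: 8x^{7}(1-x)^{6} + x^8·(-6)(1-x)^{5}.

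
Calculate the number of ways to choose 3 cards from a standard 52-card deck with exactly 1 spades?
13 spades and 39 non-spades: C(13,1) × C(39,2) = 13 × 741 = 9,633.

Answer: 9,633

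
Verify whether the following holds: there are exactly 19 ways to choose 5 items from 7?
C(7,5) = 21 ≠ 19.
Final answer: False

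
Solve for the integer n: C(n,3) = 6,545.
35
C(n,3) = n(n−1)(n−2)/3! is increasing in n, and n(n−1)(n−2) = 3!·6,545 = 39,270 ≈ (n−1)^3 gives n ≈ 35.0. Check: C(33,3) = 5,456, C(34,3) = 5,984, C(35,3) = 6,545 ✓. So n = 35.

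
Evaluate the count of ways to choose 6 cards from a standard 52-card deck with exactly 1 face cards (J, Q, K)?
7,896,096

Reasoning: 12 face cards and 40 non-face cards: C(12,1) × C(40,5) = 12 × 658,008 = 7,896,096.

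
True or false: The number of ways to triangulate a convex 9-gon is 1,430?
False

Explanation: Triangulations of a convex 9-gon are counted by the Catalan number C_7: C_7 = C(14,7)/(7+1) = 3,432/8 = 429.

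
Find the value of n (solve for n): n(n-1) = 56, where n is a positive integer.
8

Working:
n² − n − 56 = 0, so n = (1 ± √(1 + 4·56))/2 = (1 ± √225)/2 = (1 ± 15)/2, i.e. n = 8 or n = -7. Taking the positive root, n = 8 (check: 8×7 = 56).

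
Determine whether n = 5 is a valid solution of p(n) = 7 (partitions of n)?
Yes
Pentagonal recurrence p(n) = p(n−1) + p(n−2) − p(n−5) − p(n−7) + …: p(5) = p(4) + p(3) − p(0) = 5 + 3 − 1 = 7, which equals 7.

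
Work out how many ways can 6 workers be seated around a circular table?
Circular arrangements: (6-1)! = 120.

Answer: 120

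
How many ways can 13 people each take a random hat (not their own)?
2,290,792,932

Reasoning: Using D(n) = (n-1)[D(n-1) + D(n-2)]:
D(13) = (13-1) × [D(12) + D(11)]
      = 12 × [176214841 + 14684570]
      = 12 × 190899411
      = 2,290,792,932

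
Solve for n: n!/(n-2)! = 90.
10

Solution: n!/(n-2)! = n×(n-1), a product of 2 consecutive integers ≈ (n−0.5)^2. 90^(1/2) + 0.5 ≈ 10.0; check n = 10: 10×9 = 90 ✓. So n = 10.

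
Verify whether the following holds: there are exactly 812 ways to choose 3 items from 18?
False

C(18,3) = 816 ≠ 812.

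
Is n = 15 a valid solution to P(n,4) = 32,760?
Yes

Reasoning: P(15,4) = 15·14·13·12 = 32,760, which equals 32,760.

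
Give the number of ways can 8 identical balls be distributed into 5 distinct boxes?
495
C(8+5-1, 5-1) = C(12, 4) = 495.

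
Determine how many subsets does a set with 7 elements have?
128

Solution: Each element can be included or excluded: 2^7 = 128.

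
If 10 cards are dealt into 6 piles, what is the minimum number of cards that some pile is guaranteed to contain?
Pigeonhole: ⌈10/6⌉ = 2.

Answer: 2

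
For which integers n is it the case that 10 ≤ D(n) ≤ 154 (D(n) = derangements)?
5

Explanation: Using D(n) = (n−1)[D(n−1) + D(n−2)] with D(1)=0, D(2)=1: D(4)=9; D(5)=44; D(6)=265. So valid n = 5.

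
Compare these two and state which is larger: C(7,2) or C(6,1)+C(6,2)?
Equal
By Pascal's identity: C(7,2) = C(6,1)+C(6,2) = 21. Equal.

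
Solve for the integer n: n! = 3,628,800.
10

Explanation: n! is strictly increasing. 8! = 40,320, 9! = 362,880, 10! = 3,628,800 ✓. So n = 10.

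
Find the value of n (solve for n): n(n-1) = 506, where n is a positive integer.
n² − n − 506 = 0, so n = (1 ± √(1 + 4·506))/2 = (1 ± √2,025)/2 = (1 ± 45)/2, i.e. n = 23 or n = -22. Taking the positive root, n = 23 (check: 23×22 = 506).

Answer: 23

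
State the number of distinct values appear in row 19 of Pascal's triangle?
10

Solution: Row 19 has entries C(19,0)..C(19,19); by symmetry C(19,k)=C(19,19-k), giving 10 distinct values.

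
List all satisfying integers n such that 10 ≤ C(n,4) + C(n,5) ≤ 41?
6

C(5,4)+C(5,5)=6; C(6,4)+C(6,5)=21; C(7,4)+C(7,5)=56. So valid n = 6.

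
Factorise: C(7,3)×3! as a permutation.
P(7,3)

Explanation: C(7,3)×3! = [7!/(3!(4)!)]×3! = 7!/(4)! = P(7,3) = 210.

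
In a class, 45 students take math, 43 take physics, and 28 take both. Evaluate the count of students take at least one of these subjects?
60

Explanation: |A∪B| = |A|+|B|-|A∩B| = 45+43-28 = 60.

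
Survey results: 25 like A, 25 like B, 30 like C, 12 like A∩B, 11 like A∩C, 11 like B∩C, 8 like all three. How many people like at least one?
|A∪B∪C| = 25+25+30-12-11-11+8 = 54.
Final answer: 54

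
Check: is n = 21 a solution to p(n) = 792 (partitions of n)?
Yes
Pentagonal recurrence p(n) = p(n−1) + p(n−2) − p(n−5) − p(n−7) + …: p(21) = p(20) + p(19) − p(16) − p(14) + p(9) + p(6) = 627 + 490 − 231 − 135 + 30 + 11 = 792, which equals 792.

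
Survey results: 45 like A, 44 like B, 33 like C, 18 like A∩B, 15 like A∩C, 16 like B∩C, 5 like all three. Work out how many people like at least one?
|A∪B∪C| = 45+44+33-18-15-16+5 = 78.
Final answer: 78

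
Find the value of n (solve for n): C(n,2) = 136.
17

Explanation: C(n,2) = n(n−1)/2! is increasing in n, and n(n−1) = 2!·136 = 272 ≈ (n−0.5)^2 gives n ≈ 17.0. Check: C(15,2) = 105, C(16,2) = 120, C(17,2) = 136 ✓. So n = 17.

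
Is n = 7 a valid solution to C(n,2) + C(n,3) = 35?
No

Explanation: C(7,2) + C(7,3) = 21 + 35 = 56, which does not equal 35.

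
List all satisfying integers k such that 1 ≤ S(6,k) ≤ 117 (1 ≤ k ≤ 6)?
S(6,1)=1; S(6,2)=31; S(6,3)=90; S(6,4)=65; S(6,5)=15; S(6,6)=1. So valid k = 1, 2, 3, 4, 5, 6.
Final answer: 1, 2, 3, 4, 5, 6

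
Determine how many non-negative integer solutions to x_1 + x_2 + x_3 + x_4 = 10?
286

Reasoning: C(10+4-1, 4-1) = 286.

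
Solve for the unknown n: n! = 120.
5

Working:
n! is strictly increasing. 3! = 6, 4! = 24, 5! = 120 ✓. So n = 5.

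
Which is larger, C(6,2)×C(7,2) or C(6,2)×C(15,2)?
C(6,2)×C(15,2)

C(6,2)×C(7,2)=315, C(6,2)×C(15,2)=1,575.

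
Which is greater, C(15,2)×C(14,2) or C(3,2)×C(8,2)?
C(15,2)×C(14,2)

Reasoning: C(15,2)×C(14,2)=9,555, C(3,2)×C(8,2)=84.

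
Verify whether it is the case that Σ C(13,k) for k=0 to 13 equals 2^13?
True

Explanation: Binomial theorem: Σ C(13,k) = (1+1)^13 = 2^13 = 8,192; RHS 2^13 = 8,192.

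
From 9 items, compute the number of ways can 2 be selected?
C(9,2) = 9! / (2! × (9-2)!)
         = 9! / (2! × 7!)
         = 36
Final answer: 36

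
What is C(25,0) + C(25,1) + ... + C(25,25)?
Sum of binomial coefficients = 2^25 = 33,554,432.

Answer: 33,554,432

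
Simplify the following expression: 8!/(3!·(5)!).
56

Reasoning: This is C(8,3) = 56.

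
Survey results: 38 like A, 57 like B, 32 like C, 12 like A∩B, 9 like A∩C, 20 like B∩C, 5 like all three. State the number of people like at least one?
91

Solution: |A∪B∪C| = 38+57+32-12-9-20+5 = 91.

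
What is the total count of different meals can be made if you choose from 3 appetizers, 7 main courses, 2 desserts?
42

Working:
By the multiplication principle: 3 × 7 × 2 = 42.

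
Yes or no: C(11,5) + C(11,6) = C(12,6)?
Yes

Solution: Pascal's identity: LHS = 462 + 462 = 924; RHS = C(12,6) = 924. Both sides agree, so the statement holds.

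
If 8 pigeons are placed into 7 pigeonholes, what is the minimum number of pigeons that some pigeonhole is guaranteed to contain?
2

Working:
Pigeonhole: ⌈8/7⌉ = 2.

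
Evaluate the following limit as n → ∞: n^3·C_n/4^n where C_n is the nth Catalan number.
∞

Working:
C_n ~ 4^n/(n^(3/2)√π), so n^3·C_n/4^n ~ n^(3 − 3/2)/√π → ∞.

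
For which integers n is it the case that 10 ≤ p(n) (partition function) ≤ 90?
6, 7, 8, 9, 10, 11, 12
Tabulating p(n) via p(n) = p(n−1) + p(n−2) − p(n−5) − p(n−7) + …: p(5)=7; p(6)=11; p(7)=15; p(8)=22; p(9)=30; p(10)=42; p(11)=56; p(12)=77; p(13)=101. So valid n = 6, 7, 8, 9, 10, 11, 12.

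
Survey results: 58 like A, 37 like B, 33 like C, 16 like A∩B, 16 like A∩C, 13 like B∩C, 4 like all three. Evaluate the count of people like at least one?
87
|A∪B∪C| = 58+37+33-16-16-13+4 = 87.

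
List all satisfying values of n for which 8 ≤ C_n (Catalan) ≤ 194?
4, 5, 6
C_3=5; C_4=14; C_5=42; C_6=132; C_7=429. So valid n = 4, 5, 6.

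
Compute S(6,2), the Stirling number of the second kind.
31
Using the Stirling recurrence: S(n,k) = k·S(n-1,k) + S(n-1,k-1)
S(6,2) = 2·S(5,2) + S(5,1)
         = 2·15 + 1
         = 30 + 1
         = 31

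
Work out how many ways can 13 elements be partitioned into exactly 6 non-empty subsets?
This equals S(13,6), the Stirling number of the 2nd kind.
Using the Stirling recurrence: S(n,k) = k·S(n-1,k) + S(n-1,k-1)
S(13,6) = 6·S(12,6) + S(12,5)
         = 6·1323652 + 1379400
         = 7941912 + 1379400
         = 9,321,312

Answer: 9,321,312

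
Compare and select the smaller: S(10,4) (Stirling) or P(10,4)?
P(10,4)

S(10,4) = 4·S(9,4) + S(9,3) = 4·7,770 + 3,025 = 34,105; P(10,4) = 5,040.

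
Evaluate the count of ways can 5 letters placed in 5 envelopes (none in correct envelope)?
44

Explanation: Using D(n) = (n-1)[D(n-1) + D(n-2)]:
D(5) = (5-1) × [D(4) + D(3)]
      = 4 × [9 + 2]
      = 4 × 11
      = 44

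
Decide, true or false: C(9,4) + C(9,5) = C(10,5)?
True

Solution: Pascal's identity: LHS = 126 + 126 = 252; RHS = C(10,5) = 252. Both sides agree, so the statement holds.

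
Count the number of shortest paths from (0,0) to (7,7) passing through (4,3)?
1,225

To (4,3): C(7,4)=35. From there: C(7,3)=35. Total: 1,225.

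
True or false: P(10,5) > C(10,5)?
True
P(10,5) = 30,240 and C(10,5) = 252; P(n,r) = r! × C(n,r) so P > C whenever r ≥ 2.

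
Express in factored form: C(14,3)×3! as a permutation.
P(14,3)
C(14,3)×3! = [14!/(3!(11)!)]×3! = 14!/(11)! = P(14,3) = 2,184.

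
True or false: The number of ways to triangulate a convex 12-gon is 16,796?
True

Solution: Triangulations of a convex 12-gon are counted by the Catalan number C_10: C_10 = C(20,10)/(10+1) = 184,756/11 = 16,796.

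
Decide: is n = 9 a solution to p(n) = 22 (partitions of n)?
Pentagonal recurrence p(n) = p(n−1) + p(n−2) − p(n−5) − p(n−7) + …: p(9) = p(8) + p(7) − p(4) − p(2) = 22 + 15 − 5 − 2 = 30, which does not equal 22.
Final answer: No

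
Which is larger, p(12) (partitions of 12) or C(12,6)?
C(12,6)

Working:
Pentagonal recurrence p(n) = p(n−1) + p(n−2) − p(n−5) − p(n−7) + …: p(12) = p(11) + p(10) − p(7) − p(5) + p(0) = 56 + 42 − 15 − 7 + 1 = 77; C(12,6) = 924.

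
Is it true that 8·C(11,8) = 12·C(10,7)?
False

Solution: Absorption identity k·C(n,k) = n·C(n-1,k-1). LHS = 8·165 = 1,320; RHS = 12·120 = 1,440.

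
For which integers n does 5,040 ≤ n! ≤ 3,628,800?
7, 8, 9, 10

Solution: n! is strictly increasing; 7! = 5,040 and 10! = 3,628,800, so valid n = 7, 8, 9, 10.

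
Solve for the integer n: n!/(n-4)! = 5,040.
10

Reasoning: n!/(n-4)! = n×(n-1)×(n-2)×(n-3), a product of 4 consecutive integers ≈ (n−1.5)^4. 5,040^(1/4) + 1.5 ≈ 9.9; check n = 10: 10×9×8×7 = 5,040 ✓. So n = 10.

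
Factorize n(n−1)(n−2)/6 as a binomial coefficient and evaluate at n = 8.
C(n,3); C(8,3) = 56
n(n−1)(n−2)/6 = n!/(3!(n−3)!) = C(n,3). At n = 8: C(8,3) = 56.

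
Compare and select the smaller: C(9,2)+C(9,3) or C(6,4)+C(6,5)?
C(6,4)+C(6,5)

Explanation: First=120, Second=21.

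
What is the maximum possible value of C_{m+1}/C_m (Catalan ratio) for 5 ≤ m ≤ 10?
C_{m+1}/C_m = 2(2m+1)/(m+2), which increases with m. Maximum at m = 10: 2·21/12 = 7/2.

Answer: 7/2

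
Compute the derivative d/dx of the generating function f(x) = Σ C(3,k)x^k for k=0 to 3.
Σ k·C(3,k)x^(k-1) for k=1 to 3

Solution: Term-by-term differentiation gives Σ k·C(3,k)x^{k-1} for k=1 to 3.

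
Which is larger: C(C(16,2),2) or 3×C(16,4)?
C(C(16,2),2)=7,140, 3×C(16,4)=5,460.
Final answer: C(C(16,2),2)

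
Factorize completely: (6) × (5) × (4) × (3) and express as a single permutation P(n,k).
Product of 4 consecutive descending integers starting at 6: P(6,4) = 6!/2! = 360.
Final answer: P(6,4) = 6!/(2)!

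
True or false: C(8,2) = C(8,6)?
C(8,2) = C(8,8-2) by the symmetry property; both equal 28.
Final answer: True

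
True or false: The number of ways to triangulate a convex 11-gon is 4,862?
True

Reasoning: Triangulations of a convex 11-gon are counted by the Catalan number C_9: C_9 = C(18,9)/(9+1) = 48,620/10 = 4,862.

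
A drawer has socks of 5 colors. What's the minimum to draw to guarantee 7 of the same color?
31

Solution: Worst case: 6 of each = 30. One more: 31.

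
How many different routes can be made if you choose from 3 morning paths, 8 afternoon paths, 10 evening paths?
240

Solution: By the multiplication principle: 3 × 8 × 10 = 240.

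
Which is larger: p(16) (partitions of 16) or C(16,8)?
C(16,8)

Pentagonal recurrence p(n) = p(n−1) + p(n−2) − p(n−5) − p(n−7) + …: p(16) = p(15) + p(14) − p(11) − p(9) + p(4) + p(1) = 176 + 135 − 56 − 30 + 5 + 1 = 231; C(16,8) = 12,870.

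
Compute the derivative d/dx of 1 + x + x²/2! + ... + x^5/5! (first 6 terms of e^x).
Differentiating term by term gives the first 5 terms of e^x.

Answer: 1 + x + x²/2! + ... + x^4/4!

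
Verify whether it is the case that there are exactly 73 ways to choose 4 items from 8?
False

Solution: C(8,4) = 70 ≠ 73.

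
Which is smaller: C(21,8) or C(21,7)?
C(21,7)

Reasoning: C(21,8)=203,490, C(21,7)=116,280.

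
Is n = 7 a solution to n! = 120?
7! = 7·6! = 7·720 = 5,040, which does not equal 120.

Answer: No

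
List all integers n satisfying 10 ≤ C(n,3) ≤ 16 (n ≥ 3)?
C(4,3)=4; C(5,3)=10; C(6,3)=20. So valid n = 5.
Final answer: 5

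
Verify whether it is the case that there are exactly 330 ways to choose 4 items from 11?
C(11,4) = 330.
Final answer: True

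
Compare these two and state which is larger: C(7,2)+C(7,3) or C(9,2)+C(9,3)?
C(9,2)+C(9,3)

Working:
First=56, Second=120.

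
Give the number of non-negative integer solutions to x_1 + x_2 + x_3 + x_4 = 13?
560

Solution: C(13+4-1, 4-1) = 560.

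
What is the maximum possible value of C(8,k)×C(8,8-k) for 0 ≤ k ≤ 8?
4,900

Working:
C(8,k)·C(8,8-k) = C(8,k)², maximised at the centre k = 4: C(8,4)² = 4,900.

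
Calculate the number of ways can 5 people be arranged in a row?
120
Arrangements of 5 distinct objects: 5! = 120.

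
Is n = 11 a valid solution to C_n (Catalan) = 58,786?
Yes

Working:
C_11 = C(22,11)/(11+1) = 705,432/12 = 58,786, which equals 58,786.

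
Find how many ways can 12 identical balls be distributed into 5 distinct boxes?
1,820

Working:
C(12+5-1, 5-1) = C(16, 4) = 1,820.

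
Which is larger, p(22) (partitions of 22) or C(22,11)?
C(22,11)

Pentagonal recurrence p(n) = p(n−1) + p(n−2) − p(n−5) − p(n−7) + …: p(22) = p(21) + p(20) − p(17) − p(15) + p(10) + p(7) − p(0) = 792 + 627 − 297 − 176 + 42 + 15 − 1 = 1,002; C(22,11) = 705,432.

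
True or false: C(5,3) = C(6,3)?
False
LHS = C(5,3) = 10; RHS = C(6,3) = 20. 10 ≠ 20, so the statement does not hold.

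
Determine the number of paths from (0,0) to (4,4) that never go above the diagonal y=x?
Counted by the Catalan number C_4: C_4 = C(8,4)/(4+1) = 70/5 = 14.
Final answer: 14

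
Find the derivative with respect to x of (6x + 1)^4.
Chain rule: 4(6x+1)^{3} × 6 = 24(6x+1)^{3}.
Final answer: 24(6x + 1)^3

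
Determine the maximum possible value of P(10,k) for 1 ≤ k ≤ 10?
P(10,k) increases in k, so maximum at k = 10: 10! = 3,628,800.

Answer: 3,628,800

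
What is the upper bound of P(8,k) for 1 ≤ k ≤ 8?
40,320
P(8,k) increases in k, so maximum at k = 8: 8! = 40,320.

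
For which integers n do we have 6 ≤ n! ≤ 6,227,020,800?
3, 4, 5, 6, 7, 8, 9, 10, 11, 12, 13

Explanation: n! is strictly increasing; 3! = 6 and 13! = 6,227,020,800, so valid n = 3, 4, 5, 6, 7, 8, 9, 10, 11, 12, 13.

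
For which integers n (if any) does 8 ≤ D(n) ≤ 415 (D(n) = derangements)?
Using D(n) = (n−1)[D(n−1) + D(n−2)] with D(1)=0, D(2)=1: D(3)=2; D(4)=9; D(5)=44; D(6)=265; D(7)=1,854. So valid n = 4, 5, 6.

Answer: 4, 5, 6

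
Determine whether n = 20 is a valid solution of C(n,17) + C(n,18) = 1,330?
Yes

Explanation: C(20,17) + C(20,18) = 1,140 + 190 = 1,330, which equals 1,330.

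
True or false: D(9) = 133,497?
False
Derangements of 9 elements: D(9) = (9-1)·[D(8) + D(7)] = 8·[14,833 + 1,854] = 133,496.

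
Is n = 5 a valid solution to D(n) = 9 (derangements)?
No

Solution: D(5) = (5-1)·[D(4) + D(3)] = 4·[9 + 2] = 44, which does not equal 9.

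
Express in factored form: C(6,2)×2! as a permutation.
C(6,2)×2! = [6!/(2!(4)!)]×2! = 6!/(4)! = P(6,2) = 30.
Final answer: P(6,2)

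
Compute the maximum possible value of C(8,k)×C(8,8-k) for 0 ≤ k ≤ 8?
4,900

Solution: C(8,k)·C(8,8-k) = C(8,k)², maximised at the centre k = 4: C(8,4)² = 4,900.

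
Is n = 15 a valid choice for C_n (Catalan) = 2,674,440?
No

Explanation: C_15 = C(30,15)/(15+1) = 155,117,520/16 = 9,694,845, which does not equal 2,674,440.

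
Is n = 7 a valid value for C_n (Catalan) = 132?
No

Working:
C_7 = C(14,7)/(7+1) = 3,432/8 = 429, which does not equal 132.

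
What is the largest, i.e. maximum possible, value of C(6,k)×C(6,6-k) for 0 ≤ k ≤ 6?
400

Explanation: C(6,k)·C(6,6-k) = C(6,k)², maximised at the centre k = 3: C(6,3)² = 400.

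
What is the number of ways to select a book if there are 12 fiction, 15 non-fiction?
27

Reasoning: By the addition principle: 12 + 15 = 27.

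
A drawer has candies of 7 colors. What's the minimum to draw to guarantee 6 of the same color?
36

Solution: Worst case: 5 of each = 35. One more: 36.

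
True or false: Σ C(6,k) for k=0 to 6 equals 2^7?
Binomial theorem: Σ C(6,k) = (1+1)^6 = 2^6 = 64; RHS 2^7 = 128.

Answer: False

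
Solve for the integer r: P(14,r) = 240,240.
5

Reasoning: P(14,r) = 14·13·…·(14−r+1), a product of r factors. Multiplying down from 14: 14 = 14; 14·13 = 182; 14·13·12 = 2,184; 14·13·12·11 = 24,024; 14·13·12·11·10 = 240,240 ✓ (5 factors). So r = 5.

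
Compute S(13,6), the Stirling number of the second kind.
9,321,312

Working:
Using the Stirling recurrence: S(n,k) = k·S(n-1,k) + S(n-1,k-1)
S(13,6) = 6·S(12,6) + S(12,5)
         = 6·1323652 + 1379400
         = 7941912 + 1379400
         = 9,321,312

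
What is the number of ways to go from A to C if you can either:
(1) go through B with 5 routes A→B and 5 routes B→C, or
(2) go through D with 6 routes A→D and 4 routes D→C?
Route via B: 5×5=25. Route via D: 6×4=24. Total: 49.

Answer: 49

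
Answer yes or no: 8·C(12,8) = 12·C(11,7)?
Yes

Working:
Absorption identity k·C(n,k) = n·C(n-1,k-1). LHS = 8·495 = 3,960; RHS = 12·330 = 3,960.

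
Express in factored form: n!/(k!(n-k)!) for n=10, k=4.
This is the binomial coefficient C(10,4) = 210.
Final answer: C(10,4) = 210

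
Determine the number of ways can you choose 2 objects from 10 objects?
45

Solution: C(10,2) = 10! / (2! × (10-2)!)
         = 10! / (2! × 8!)
         = 45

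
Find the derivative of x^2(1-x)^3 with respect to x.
2x^1(1-x)^3 - 3x^2(1-x)^2

Working:
Product rule: 2x^{1}(1-x)^{3} + x^2·(-3)(1-x)^{2}.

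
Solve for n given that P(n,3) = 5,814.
19

P(n,3) = n(n−1)(n−2) is increasing in n; n(n−1)(n−2) ≈ (n−1)^3 = 5,814 gives n ≈ 19.0. Check: P(17,3) = 4,080, P(18,3) = 4,896, P(19,3) = 5,814 ✓. So n = 19.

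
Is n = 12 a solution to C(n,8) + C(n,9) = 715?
Yes

Explanation: C(12,8) + C(12,9) = 495 + 220 = 715, which equals 715.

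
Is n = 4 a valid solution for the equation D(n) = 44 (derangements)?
No

D(4) = (4-1)·[D(3) + D(2)] = 3·[2 + 1] = 9, which does not equal 44.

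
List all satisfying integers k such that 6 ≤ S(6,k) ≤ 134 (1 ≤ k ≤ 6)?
2, 3, 4, 5
S(6,1)=1; S(6,2)=31; S(6,3)=90; S(6,4)=65; S(6,5)=15; S(6,6)=1. So valid k = 2, 3, 4, 5.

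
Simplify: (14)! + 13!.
93,405,312,000

Explanation: (14)! + 13! = (14)·13! + 13! = (14+1)·13! = 15·13! = 93,405,312,000.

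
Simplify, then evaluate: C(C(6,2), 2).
C(6,2) = 15, then C(15, 2) = 105.

Answer: 105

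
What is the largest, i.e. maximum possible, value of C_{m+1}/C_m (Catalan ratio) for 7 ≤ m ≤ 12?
C_{m+1}/C_m = 2(2m+1)/(m+2), which increases with m. Maximum at m = 12: 2·25/14 = 25/7.
Final answer: 25/7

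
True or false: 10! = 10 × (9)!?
True

By definition n! = n × (n-1)!, so 10! = 10 × 9!.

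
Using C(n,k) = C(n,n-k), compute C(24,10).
1,961,256

Working:
C(24,10) = C(24,14) = 1,961,256.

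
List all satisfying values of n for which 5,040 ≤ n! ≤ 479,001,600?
7, 8, 9, 10, 11, 12

n! is strictly increasing; 7! = 5,040 and 12! = 479,001,600, so valid n = 7, 8, 9, 10, 11, 12.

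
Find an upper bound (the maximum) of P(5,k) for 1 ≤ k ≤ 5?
120
P(5,k) increases in k, so maximum at k = 5: 5! = 120.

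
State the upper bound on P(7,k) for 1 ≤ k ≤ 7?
P(7,k) increases in k, so maximum at k = 7: 7! = 5,040.
Final answer: 5,040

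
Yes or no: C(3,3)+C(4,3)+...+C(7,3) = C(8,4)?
Yes
Hockey stick identity gives Σ = C(8,4) = 70; RHS C(8,4) = 70.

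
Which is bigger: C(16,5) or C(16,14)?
C(16,5)

Solution: C(16,5)=4,368, C(16,14)=120.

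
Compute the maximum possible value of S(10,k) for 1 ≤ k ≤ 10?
42,525

Working:
Row S(10,k) for k = 1..10 (via S(n,k) = k·S(n−1,k) + S(n−1,k−1)): 1, 511, 9,330, 34,105, 42,525, 22,827, 5,880, 750, 45, 1. The row is unimodal; maximum at k = 5: 42,525.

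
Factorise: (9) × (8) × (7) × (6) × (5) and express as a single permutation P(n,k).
P(9,5) = 9!/(4)!

Working:
Product of 5 consecutive descending integers starting at 9: P(9,5) = 9!/4! = 15,120.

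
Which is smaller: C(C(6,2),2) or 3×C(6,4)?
C(C(6,2),2)=105, 3×C(6,4)=45.
Final answer: 3×C(6,4)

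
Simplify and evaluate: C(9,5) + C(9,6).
210

By Pascal's identity: C(10,6) = 210.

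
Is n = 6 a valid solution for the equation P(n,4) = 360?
Yes

Solution: P(6,4) = 6·5·4·3 = 360, which equals 360.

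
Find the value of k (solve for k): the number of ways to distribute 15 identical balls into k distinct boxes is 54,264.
7
Stars and bars: the count is C(15+k−1, k−1), increasing in k. k=5: C(19,4) = 3,876, k=6: C(20,5) = 15,504, k=7: C(21,6) = 54,264 ✓. So k = 7.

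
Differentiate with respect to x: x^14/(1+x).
(14x^13(1+x) - x^14)/(1+x)²
Quotient rule: [14x^{13}(1+x) - x^14]/(1+x)².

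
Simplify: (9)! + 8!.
(9)! + 8! = (9)·8! + 8! = (9+1)·8! = 10·8! = 403,200.

Answer: 403,200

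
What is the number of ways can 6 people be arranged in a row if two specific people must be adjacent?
Treat pair as unit: (6-1)! arrangements × 2 internal orders = 240.

Answer: 240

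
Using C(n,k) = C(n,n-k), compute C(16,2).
C(16,2) = C(16,14) = 120.
Final answer: 120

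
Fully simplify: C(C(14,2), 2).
4,095

Reasoning: C(14,2) = 91, then C(91, 2) = 4,095.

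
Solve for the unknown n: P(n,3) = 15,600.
26

Solution: P(n,3) = n(n−1)(n−2) is increasing in n; n(n−1)(n−2) ≈ (n−1)^3 = 15,600 gives n ≈ 26.0. Check: P(24,3) = 12,144, P(25,3) = 13,800, P(26,3) = 15,600 ✓. So n = 26.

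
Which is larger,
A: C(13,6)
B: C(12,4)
A

Solution: A=C(13,6)=1,716, B=C(12,4)=495.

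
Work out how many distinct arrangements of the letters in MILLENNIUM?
Word has 10 letters (M=2, I=2, L=2, E=1, N=2, U=1). Arrangements: 10!/Π(k!) = 226,800.
Final answer: 226,800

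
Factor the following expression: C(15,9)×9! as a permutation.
P(15,9)
C(15,9)×9! = [15!/(9!(6)!)]×9! = 15!/(6)! = P(15,9) = 1,816,214,400.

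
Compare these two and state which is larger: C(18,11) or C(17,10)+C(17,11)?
Equal
By Pascal's identity: C(18,11) = C(17,10)+C(17,11) = 31,824. Equal.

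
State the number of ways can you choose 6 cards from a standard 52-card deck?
20,358,520

Solution: C(52,6) = 20,358,520.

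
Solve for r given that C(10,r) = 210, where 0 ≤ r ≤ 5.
4

Reasoning: C(10,r) is increasing for 0 ≤ r ≤ 5. Stepping up (C(10,r+1) = C(10,r)·(10−r)/(r+1)): C(10,1) = 10, C(10,2) = 45, C(10,3) = 120, C(10,4) = 210 ✓. So r = 4.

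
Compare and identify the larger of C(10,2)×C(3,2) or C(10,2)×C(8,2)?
C(10,2)×C(3,2)=135, C(10,2)×C(8,2)=1,260.

Answer: C(10,2)×C(8,2)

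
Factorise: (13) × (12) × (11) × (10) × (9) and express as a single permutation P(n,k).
P(13,5) = 13!/(8)!

Working:
Product of 5 consecutive descending integers starting at 13: P(13,5) = 13!/8! = 154,440.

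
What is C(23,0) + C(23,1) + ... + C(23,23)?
8,388,608

Working:
Sum of binomial coefficients = 2^23 = 8,388,608.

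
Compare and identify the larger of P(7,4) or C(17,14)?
P(7,4)=840, C(17,14)=680.

Answer: P(7,4)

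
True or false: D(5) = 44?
True

Explanation: Derangements of 5 elements: D(5) = (5-1)·[D(4) + D(3)] = 4·[9 + 2] = 44.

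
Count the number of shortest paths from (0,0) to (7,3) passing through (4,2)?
60

Working:
To (4,2): C(6,4)=15. From there: C(4,3)=4. Total: 60.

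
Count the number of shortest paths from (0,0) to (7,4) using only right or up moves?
330
Choose 7 rights from 11 moves: C(11,7) = 330.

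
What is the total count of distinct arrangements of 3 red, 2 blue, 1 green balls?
60

Solution: Multinomial: 6!/(3! × 2! × 1!) = 60.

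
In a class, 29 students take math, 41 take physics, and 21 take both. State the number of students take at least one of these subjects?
|A∪B| = |A|+|B|-|A∩B| = 29+41-21 = 49.

Answer: 49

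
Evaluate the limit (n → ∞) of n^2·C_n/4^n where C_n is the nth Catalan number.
∞

Explanation: C_n ~ 4^n/(n^(3/2)√π), so n^2·C_n/4^n ~ n^(2 − 3/2)/√π → ∞.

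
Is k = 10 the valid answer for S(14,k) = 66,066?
No

Reasoning: S(14,10) = 10·S(13,10) + S(13,9) = 10·39,325 + 359,502 = 752,752, which does not equal 66,066.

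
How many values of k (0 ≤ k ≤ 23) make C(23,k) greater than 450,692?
8

Row 23 is unimodal and symmetric about k=23/2. C(23,7)=245,157 ≤ 450,692; C(23,8)=490,314 > 450,692; by symmetry C(23,k) > 450,692 for k = 8..15. That's 15 - 8 + 1 = 8 values.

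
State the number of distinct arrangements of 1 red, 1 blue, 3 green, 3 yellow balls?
Multinomial: 8!/(1! × 1! × 3! × 3!) = 1,120.
Final answer: 1,120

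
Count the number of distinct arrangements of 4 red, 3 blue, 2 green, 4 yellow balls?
900,900

Working:
Multinomial: 13!/(4! × 3! × 2! × 4!) = 900,900.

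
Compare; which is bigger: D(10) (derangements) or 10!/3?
D(10)

Explanation: D(10) = (10-1)·[D(9) + D(8)] = 9·[133,496 + 14,833] = 1,334,961; 10!/3 = 3,628,800/3 = 1,209,600.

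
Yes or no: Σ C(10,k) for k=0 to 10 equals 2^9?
No

Working:
Binomial theorem: Σ C(10,k) = (1+1)^10 = 2^10 = 1,024; RHS 2^9 = 512.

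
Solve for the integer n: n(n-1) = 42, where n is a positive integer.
7

Working:
n² − n − 42 = 0, so n = (1 ± √(1 + 4·42))/2 = (1 ± √169)/2 = (1 ± 13)/2, i.e. n = 7 or n = -6. Taking the positive root, n = 7 (check: 7×6 = 42).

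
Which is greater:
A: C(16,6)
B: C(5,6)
A

Working:
A=C(16,6)=8,008, B=C(5,6)=0.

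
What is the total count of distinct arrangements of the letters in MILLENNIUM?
226,800

Solution: Word has 10 letters (M=2, I=2, L=2, E=1, N=2, U=1). Arrangements: 10!/Π(k!) = 226,800.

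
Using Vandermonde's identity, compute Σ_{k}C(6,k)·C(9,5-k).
3,003

Solution: = C(6+9,5) = C(15,5) = 3,003.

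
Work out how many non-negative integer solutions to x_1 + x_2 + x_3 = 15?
136

C(15+3-1, 3-1) = 136.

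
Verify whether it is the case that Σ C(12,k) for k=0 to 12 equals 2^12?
True

Solution: Binomial theorem: Σ C(12,k) = (1+1)^12 = 2^12 = 4,096; RHS 2^12 = 4,096.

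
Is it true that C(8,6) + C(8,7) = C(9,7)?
True

Working:
Pascal's identity: LHS = 28 + 8 = 36; RHS = C(9,7) = 36. Both sides agree, so the statement holds.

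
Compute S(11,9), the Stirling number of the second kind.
Using the Stirling recurrence: S(n,k) = k·S(n-1,k) + S(n-1,k-1)
S(11,9) = 9·S(10,9) + S(10,8)
         = 9·45 + 750
         = 405 + 750
         = 1,155

Answer: 1,155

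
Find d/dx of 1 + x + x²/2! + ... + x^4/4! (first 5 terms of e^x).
1 + x + x²/2! + ... + x^3/3!
Differentiating term by term gives the first 4 terms of e^x.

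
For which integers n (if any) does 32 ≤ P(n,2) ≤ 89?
7, 8, 9

Working:
P(6,2)=30; P(7,2)=42; P(8,2)=56; P(9,2)=72; P(10,2)=90. So valid n = 7, 8, 9.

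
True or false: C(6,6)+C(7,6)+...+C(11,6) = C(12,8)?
Hockey stick identity gives Σ = C(12,7) = 792; RHS C(12,8) = 495.

Answer: False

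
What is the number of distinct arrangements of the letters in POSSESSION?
Word has 10 letters (P=1, O=2, S=4, E=1, I=1, N=1). Arrangements: 10!/Π(k!) = 75,600.
Final answer: 75,600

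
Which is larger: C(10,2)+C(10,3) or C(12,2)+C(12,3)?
C(12,2)+C(12,3)
First=165, Second=286.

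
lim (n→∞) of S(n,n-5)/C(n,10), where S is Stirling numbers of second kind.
The leading term of S(n,n-5) as a polynomial in n is (9)!!·C(n,10), so the ratio → (9)!! = 945.

Answer: 945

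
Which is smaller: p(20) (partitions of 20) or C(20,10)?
p(20)

Explanation: Pentagonal recurrence p(n) = p(n−1) + p(n−2) − p(n−5) − p(n−7) + …: p(20) = p(19) + p(18) − p(15) − p(13) + p(8) + p(5) = 490 + 385 − 176 − 101 + 22 + 7 = 627; C(20,10) = 184,756.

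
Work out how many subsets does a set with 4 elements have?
16
Each element can be included or excluded: 2^4 = 16.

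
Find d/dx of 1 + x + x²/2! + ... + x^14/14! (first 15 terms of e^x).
Differentiating term by term gives the first 14 terms of e^x.
Final answer: 1 + x + x²/2! + ... + x^13/13!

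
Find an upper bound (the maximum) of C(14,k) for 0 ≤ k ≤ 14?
3,432

Explanation: Maximum at k = 7: C(14,7) = 3,432.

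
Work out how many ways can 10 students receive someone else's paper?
1,334,961

Using D(n) = (n-1)[D(n-1) + D(n-2)]:
D(10) = (10-1) × [D(9) + D(8)]
      = 9 × [133496 + 14833]
      = 9 × 148329
      = 1,334,961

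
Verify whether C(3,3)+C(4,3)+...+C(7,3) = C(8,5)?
False

Working:
Hockey stick identity gives Σ = C(8,4) = 70; RHS C(8,5) = 56.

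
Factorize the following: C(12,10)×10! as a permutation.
C(12,10)×10! = [12!/(10!(2)!)]×10! = 12!/(2)! = P(12,10) = 239,500,800.

Answer: P(12,10)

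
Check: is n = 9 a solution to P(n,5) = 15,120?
P(9,5) = 9·8·7·6·5 = 15,120, which equals 15,120.

Answer: Yes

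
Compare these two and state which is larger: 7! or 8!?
8!

Working:
7!=5,040, 8!=40,320. 8! > 7!.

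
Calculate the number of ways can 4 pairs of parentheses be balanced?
14

Explanation: Using the Catalan number formula: C_n = C(2n, n) / (n+1)
C_4 = C(8, 4) / (4+1)
     = 70 / 5
     = 14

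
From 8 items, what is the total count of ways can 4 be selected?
C(8,4) = 8! / (4! × (8-4)!)
         = 8! / (4! × 4!)
         = 70

Answer: 70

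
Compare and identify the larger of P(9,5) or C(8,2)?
P(9,5)
P(9,5)=15,120, C(8,2)=28.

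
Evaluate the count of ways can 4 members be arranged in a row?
24
Arrangements of 4 distinct objects: 4! = 24.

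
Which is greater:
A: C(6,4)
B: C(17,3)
B

A=C(6,4)=15, B=C(17,3)=680.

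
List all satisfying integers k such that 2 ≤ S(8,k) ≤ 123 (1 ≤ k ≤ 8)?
S(8,1)=1; S(8,2)=127; S(8,3)=966; S(8,4)=1,701; S(8,5)=1,050; S(8,6)=266; S(8,7)=28; S(8,8)=1. So valid k = 7.
Final answer: 7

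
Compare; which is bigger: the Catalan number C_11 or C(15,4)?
C_11

Solution: C_11 = C(22,11)/(11+1) = 705,432/12 = 58,786; C(15,4) = 1,365.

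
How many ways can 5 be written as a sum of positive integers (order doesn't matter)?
Pentagonal recurrence p(n) = p(n−1) + p(n−2) − p(n−5) − p(n−7) + …: p(5) = p(4) + p(3) − p(0) = 5 + 3 − 1 = 7.

Answer: 7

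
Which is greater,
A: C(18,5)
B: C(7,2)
A=C(18,5)=8,568, B=C(7,2)=21.
Final answer: A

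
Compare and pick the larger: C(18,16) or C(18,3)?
C(18,3)

Solution: C(18,16)=153, C(18,3)=816.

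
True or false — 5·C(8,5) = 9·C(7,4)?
False

Reasoning: Absorption identity k·C(n,k) = n·C(n-1,k-1). LHS = 5·56 = 280; RHS = 9·35 = 315.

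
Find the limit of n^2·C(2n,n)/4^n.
∞

Working:
C(2n,n) ~ 4^n/√(πn), so n^2·C(2n,n)/4^n ~ n^(2 − 1/2)/√π → ∞.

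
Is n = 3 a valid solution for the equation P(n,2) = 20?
P(3,2) = 3·2 = 6, which does not equal 20.
Final answer: No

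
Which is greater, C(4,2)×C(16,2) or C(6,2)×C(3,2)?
C(4,2)×C(16,2)
C(4,2)×C(16,2)=720, C(6,2)×C(3,2)=45.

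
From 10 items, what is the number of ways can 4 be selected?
210

Working:
C(10,4) = 10! / (4! × (10-4)!)
         = 10! / (4! × 6!)
         = 210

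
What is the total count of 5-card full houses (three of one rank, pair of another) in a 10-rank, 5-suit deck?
9,000

Reasoning: Triple rank: 10. Triple suits: C(5,3)=10. Pair rank: 9. Pair suits: C(5,2)=10. Total: 9,000.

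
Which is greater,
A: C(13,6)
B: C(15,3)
A=C(13,6)=1,716, B=C(15,3)=455.

Answer: A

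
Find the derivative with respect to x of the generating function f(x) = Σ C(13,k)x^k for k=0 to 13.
Σ k·C(13,k)x^(k-1) for k=1 to 13

Working:
Term-by-term differentiation gives Σ k·C(13,k)x^{k-1} for k=1 to 13.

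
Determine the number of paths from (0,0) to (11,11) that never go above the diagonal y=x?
Counted by the Catalan number C_11: C_11 = C(22,11)/(11+1) = 705,432/12 = 58,786.
Final answer: 58,786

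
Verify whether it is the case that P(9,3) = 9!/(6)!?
True

Solution: Permutation formula P(n,k) = n!/(n-k)!: 9!/6! = 362,880/720 = 504 = P(9,3). The statement holds.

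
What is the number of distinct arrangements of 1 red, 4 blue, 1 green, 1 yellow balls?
210

Solution: Multinomial: 7!/(1! × 4! × 1! × 1!) = 210.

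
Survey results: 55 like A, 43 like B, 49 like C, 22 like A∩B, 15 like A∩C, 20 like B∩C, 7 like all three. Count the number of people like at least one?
97

Explanation: |A∪B∪C| = 55+43+49-22-15-20+7 = 97.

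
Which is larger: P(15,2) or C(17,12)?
C(17,12)

P(15,2)=210, C(17,12)=6,188.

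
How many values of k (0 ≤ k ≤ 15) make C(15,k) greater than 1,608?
Row 15 is unimodal and symmetric about k=15/2. C(15,4)=1,365 ≤ 1,608; C(15,5)=3,003 > 1,608; by symmetry C(15,k) > 1,608 for k = 5..10. That's 10 - 5 + 1 = 6 values.

Answer: 6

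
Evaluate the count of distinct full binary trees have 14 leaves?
742,900

Explanation: Using the Catalan number formula: C_n = C(2n, n) / (n+1)
C_13 = C(26, 13) / (13+1)
     = 10400600 / 14
     = 742,900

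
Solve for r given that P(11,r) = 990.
3

Explanation: P(11,r) = 11·10·…·(11−r+1), a product of r factors. Multiplying down from 11: 11 = 11; 11·10 = 110; 11·10·9 = 990 ✓ (3 factors). So r = 3.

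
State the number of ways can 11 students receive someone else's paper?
14,684,570

Using D(n) = (n-1)[D(n-1) + D(n-2)]:
D(11) = (11-1) × [D(10) + D(9)]
      = 10 × [1334961 + 133496]
      = 10 × 1468457
      = 14,684,570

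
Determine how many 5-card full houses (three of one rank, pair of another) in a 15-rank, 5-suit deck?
21,000
Triple rank: 15. Triple suits: C(5,3)=10. Pair rank: 14. Pair suits: C(5,2)=10. Total: 21,000.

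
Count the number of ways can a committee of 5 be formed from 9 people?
C(9,5) = 9! / (5! × (9-5)!)
         = 9! / (5! × 4!)
         = 126

Answer: 126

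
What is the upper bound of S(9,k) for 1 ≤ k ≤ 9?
7,770
Row S(9,k) for k = 1..9 (via S(n,k) = k·S(n−1,k) + S(n−1,k−1)): 1, 255, 3,025, 7,770, 6,951, 2,646, 462, 36, 1. The row is unimodal; maximum at k = 4: 7,770.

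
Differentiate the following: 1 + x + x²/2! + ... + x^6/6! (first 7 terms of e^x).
1 + x + x²/2! + ... + x^5/5!

Reasoning: Differentiating term by term gives the first 6 terms of e^x.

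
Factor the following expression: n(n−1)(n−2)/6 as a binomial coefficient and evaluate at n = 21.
n(n−1)(n−2)/6 = n!/(3!(n−3)!) = C(n,3). At n = 21: C(21,3) = 1,330.
Final answer: C(n,3); C(21,3) = 1,330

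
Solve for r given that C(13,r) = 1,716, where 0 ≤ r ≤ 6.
6

Reasoning: C(13,r) is increasing for 0 ≤ r ≤ 6. Stepping up (C(13,r+1) = C(13,r)·(13−r)/(r+1)): C(13,1) = 13, C(13,2) = 78, C(13,3) = 286, C(13,4) = 715, C(13,5) = 1,287, C(13,6) = 1,716 ✓. So r = 6.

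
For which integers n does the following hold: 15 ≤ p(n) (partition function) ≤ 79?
7, 8, 9, 10, 11, 12

Tabulating p(n) via p(n) = p(n−1) + p(n−2) − p(n−5) − p(n−7) + …: p(6)=11; p(7)=15; p(8)=22; p(9)=30; p(10)=42; p(11)=56; p(12)=77; p(13)=101. So valid n = 7, 8, 9, 10, 11, 12.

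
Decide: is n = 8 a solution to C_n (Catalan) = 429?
No

Explanation: C_8 = C(16,8)/(8+1) = 12,870/9 = 1,430, which does not equal 429.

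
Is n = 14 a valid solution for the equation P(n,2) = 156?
P(14,2) = 14·13 = 182, which does not equal 156.
Final answer: No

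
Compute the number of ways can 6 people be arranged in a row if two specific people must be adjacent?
240
Treat pair as unit: (6-1)! arrangements × 2 internal orders = 240.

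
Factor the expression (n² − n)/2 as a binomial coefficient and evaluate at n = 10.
C(n,2); C(10,2) = 45

(n² − n)/2 = n(n−1)/2 = C(n,2). At n = 10: C(10,2) = 45.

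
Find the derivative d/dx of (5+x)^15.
15(5+x)^14

Working:
Using the power rule: d/dx (5+x)^15 = 15(5+x)^{14}.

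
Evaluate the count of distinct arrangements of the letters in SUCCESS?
420

Solution: Word has 7 letters (S=3, U=1, C=2, E=1). Arrangements: 7!/Π(k!) = 420.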